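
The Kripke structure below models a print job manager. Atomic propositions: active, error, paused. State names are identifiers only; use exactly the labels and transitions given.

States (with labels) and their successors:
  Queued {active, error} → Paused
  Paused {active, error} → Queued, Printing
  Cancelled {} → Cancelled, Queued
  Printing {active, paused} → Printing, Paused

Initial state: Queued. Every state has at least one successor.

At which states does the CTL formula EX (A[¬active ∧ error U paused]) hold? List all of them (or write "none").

{Paused, Printing}

States satisfying A[¬active ∧ error U paused]: {Printing}.
States satisfying EX (A[¬active ∧ error U paused]): {Paused, Printing}.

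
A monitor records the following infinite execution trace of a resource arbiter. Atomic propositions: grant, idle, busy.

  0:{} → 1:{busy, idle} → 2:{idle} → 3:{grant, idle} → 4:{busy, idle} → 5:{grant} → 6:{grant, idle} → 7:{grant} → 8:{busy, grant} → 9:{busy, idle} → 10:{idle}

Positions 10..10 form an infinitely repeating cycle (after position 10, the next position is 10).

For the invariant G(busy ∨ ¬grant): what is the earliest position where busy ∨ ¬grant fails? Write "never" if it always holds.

3

Check busy ∨ ¬grant at each position in order: 0 ✓, 1 ✓, 2 ✓.
At position 3 the labels are {grant, idle}, so busy ∨ ¬grant is false there. This is the first violation.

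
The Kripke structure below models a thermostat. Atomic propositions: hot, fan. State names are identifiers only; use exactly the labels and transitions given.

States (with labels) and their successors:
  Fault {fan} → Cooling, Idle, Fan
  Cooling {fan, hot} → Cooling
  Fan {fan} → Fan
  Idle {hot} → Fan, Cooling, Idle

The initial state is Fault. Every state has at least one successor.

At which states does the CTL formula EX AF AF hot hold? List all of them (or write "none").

{Fault, Cooling, Idle}

States satisfying AF AF hot: {Cooling, Idle}.
States satisfying EX AF AF hot: {Fault, Cooling, Idle}.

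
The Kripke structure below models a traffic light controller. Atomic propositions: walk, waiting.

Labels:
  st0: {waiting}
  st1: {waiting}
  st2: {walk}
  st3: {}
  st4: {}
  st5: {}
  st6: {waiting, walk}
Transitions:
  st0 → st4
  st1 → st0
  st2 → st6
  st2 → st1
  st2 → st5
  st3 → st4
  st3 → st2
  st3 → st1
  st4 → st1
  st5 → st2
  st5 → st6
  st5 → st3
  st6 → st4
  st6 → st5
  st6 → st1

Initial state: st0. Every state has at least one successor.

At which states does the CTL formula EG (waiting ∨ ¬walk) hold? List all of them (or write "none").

States satisfying waiting ∨ ¬walk: {st0, st1, st3, st4, st5, st6}.
States satisfying EG (waiting ∨ ¬walk): {st0, st1, st3, st4, st5, st6}.

{st0, st1, st3, st4, st5, st6}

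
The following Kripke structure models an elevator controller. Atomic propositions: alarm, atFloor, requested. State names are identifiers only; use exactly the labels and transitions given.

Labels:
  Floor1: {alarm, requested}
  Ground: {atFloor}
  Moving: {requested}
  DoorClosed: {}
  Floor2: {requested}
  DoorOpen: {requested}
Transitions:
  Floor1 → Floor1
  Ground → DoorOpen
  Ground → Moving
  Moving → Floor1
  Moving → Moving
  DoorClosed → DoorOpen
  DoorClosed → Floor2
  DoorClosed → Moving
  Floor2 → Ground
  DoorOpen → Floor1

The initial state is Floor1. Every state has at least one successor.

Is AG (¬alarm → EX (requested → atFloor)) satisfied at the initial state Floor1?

States satisfying ¬alarm → EX (requested → atFloor): {Floor1, Floor2}.
States satisfying AG (¬alarm → EX (requested → atFloor)): {Floor1}.
Every state reachable from Floor1 satisfies ¬alarm → EX (requested → atFloor).
Floor1 ∈ Sat(AG (¬alarm → EX (requested → atFloor))).

Holds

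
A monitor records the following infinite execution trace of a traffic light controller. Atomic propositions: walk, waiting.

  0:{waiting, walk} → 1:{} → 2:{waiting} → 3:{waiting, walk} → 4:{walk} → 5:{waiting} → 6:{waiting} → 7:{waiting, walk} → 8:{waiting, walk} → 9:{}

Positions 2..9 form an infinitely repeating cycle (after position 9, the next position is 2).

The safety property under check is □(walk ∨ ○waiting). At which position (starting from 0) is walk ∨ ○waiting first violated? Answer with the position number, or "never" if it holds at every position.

never

walk ∨ ○waiting holds at every position 0..9, and those are all the positions the trace ever visits, so the invariant □(walk ∨ ○waiting) is never violated.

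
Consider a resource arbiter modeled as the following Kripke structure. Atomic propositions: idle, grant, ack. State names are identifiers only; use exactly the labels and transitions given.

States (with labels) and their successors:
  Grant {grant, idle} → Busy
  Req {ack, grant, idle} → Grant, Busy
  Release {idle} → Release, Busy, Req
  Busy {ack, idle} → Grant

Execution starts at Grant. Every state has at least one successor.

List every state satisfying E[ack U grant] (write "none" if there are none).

States satisfying ack: {Req, Busy}.
States satisfying grant: {Grant, Req}.
States satisfying E[ack U grant]: {Grant, Req, Busy}.

{Grant, Req, Busy}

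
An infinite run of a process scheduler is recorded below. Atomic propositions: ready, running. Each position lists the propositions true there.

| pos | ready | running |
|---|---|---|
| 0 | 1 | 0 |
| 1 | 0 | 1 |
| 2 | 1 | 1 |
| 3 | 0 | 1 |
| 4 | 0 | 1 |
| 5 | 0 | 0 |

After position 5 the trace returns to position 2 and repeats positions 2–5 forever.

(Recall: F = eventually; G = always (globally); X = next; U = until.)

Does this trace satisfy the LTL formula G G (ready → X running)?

Yes

G (ready → X running) holds at every position 0..5, and those are all positions ever visited, so G G (ready → X running) holds.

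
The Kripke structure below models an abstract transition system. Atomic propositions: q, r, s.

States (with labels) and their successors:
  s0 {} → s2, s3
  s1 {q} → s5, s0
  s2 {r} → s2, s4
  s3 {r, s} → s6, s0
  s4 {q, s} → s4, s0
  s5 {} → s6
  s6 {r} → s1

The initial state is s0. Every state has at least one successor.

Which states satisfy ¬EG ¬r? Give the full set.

States satisfying ¬r: {s0, s1, s4, s5}.
States satisfying EG ¬r: {s4}.
States satisfying ¬EG ¬r: {s0, s1, s2, s3, s5, s6}.

{s0, s1, s2, s3, s5, s6}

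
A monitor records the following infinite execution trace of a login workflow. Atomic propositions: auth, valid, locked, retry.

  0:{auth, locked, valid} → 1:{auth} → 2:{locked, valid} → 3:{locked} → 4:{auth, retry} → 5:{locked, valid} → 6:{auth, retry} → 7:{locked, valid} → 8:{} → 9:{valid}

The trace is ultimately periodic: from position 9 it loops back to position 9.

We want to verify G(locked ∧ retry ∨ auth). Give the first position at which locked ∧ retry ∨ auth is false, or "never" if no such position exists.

2

Check locked ∧ retry ∨ auth at each position in order: 0 ✓, 1 ✓.
At position 2 the labels are {locked, valid}, so locked ∧ retry ∨ auth is false there. This is the first violation.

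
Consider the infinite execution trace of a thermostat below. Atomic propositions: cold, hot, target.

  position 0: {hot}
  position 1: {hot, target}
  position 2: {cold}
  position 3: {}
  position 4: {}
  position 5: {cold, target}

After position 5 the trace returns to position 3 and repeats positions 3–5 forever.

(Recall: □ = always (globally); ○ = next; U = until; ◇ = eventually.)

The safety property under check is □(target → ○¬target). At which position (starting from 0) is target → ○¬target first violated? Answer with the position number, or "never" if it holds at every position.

never

target → ○¬target holds at every position 0..5, and those are all the positions the trace ever visits, so the invariant □(target → ○¬target) is never violated.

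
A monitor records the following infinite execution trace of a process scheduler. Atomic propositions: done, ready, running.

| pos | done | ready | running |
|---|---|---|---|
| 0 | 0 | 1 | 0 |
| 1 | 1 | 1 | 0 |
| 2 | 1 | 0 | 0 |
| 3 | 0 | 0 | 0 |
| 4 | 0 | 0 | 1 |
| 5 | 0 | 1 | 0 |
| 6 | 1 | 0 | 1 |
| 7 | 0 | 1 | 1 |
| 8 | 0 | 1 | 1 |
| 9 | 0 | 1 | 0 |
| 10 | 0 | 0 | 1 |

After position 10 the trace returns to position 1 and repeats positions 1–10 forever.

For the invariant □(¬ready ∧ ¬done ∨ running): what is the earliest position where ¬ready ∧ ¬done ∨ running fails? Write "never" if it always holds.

At position 0 the labels are {ready}, so ¬ready ∧ ¬done ∨ running is false there. This is the first violation.

0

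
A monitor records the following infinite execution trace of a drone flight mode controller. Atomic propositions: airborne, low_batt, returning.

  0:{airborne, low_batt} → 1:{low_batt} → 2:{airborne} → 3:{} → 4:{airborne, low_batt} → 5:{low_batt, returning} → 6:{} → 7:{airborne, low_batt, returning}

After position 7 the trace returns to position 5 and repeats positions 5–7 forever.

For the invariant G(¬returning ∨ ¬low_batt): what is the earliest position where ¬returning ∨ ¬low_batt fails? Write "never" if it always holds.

Check ¬returning ∨ ¬low_batt at each position in order: 0 ✓, 1 ✓, 2 ✓, 3 ✓, 4 ✓.
At position 5 the labels are {low_batt, returning}, so ¬returning ∨ ¬low_batt is false there. This is the first violation.

5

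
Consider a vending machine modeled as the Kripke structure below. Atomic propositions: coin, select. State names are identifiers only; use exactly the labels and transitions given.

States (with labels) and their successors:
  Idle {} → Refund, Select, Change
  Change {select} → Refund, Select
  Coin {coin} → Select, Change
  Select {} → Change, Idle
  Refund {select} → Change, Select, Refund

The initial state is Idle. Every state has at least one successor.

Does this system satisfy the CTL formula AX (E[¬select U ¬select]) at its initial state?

Violated

States satisfying E[¬select U ¬select]: {Idle, Coin, Select}.
States satisfying AX (E[¬select U ¬select]): ∅.
Idle ∉ Sat(AX (E[¬select U ¬select])).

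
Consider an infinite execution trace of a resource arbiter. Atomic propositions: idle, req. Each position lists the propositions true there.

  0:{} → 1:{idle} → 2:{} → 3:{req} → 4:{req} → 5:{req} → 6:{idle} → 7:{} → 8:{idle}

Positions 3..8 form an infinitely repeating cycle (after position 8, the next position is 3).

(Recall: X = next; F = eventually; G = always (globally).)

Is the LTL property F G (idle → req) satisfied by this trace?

G (idle → req) is false at every position 0..8, so it never becomes true and F G (idle → req) fails.

Does not hold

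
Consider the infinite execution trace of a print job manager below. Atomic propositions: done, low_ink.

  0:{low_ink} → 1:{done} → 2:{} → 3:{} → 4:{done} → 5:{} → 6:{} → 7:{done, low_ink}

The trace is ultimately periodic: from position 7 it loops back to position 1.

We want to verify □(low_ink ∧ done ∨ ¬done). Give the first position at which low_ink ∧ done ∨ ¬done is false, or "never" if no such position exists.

Check low_ink ∧ done ∨ ¬done at each position in order: 0 ✓.
At position 1 the labels are {done}, so low_ink ∧ done ∨ ¬done is false there. This is the first violation.

1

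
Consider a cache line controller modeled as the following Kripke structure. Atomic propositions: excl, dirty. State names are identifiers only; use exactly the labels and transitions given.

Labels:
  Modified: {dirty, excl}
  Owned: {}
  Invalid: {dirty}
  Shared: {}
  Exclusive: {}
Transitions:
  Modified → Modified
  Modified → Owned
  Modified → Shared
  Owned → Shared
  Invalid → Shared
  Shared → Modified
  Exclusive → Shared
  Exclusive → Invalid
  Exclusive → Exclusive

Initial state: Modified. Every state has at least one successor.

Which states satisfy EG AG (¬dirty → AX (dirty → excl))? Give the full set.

States satisfying AG (¬dirty → AX (dirty → excl)): {Modified, Owned, Invalid, Shared}.
States satisfying EG AG (¬dirty → AX (dirty → excl)): {Modified, Owned, Invalid, Shared}.

{Modified, Owned, Invalid, Shared}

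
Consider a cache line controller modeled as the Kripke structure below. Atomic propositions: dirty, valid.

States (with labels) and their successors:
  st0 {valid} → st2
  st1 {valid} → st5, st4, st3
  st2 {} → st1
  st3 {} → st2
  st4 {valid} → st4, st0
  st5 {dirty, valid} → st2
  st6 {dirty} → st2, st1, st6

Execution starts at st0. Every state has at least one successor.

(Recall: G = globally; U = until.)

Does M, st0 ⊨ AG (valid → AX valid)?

States satisfying valid → AX valid: {st2, st3, st4, st6}.
States satisfying AG (valid → AX valid): ∅.
st0 is reachable from st0 and violates valid → AX valid, so AG fails at st0.
st0 ∉ Sat(AG (valid → AX valid)).

No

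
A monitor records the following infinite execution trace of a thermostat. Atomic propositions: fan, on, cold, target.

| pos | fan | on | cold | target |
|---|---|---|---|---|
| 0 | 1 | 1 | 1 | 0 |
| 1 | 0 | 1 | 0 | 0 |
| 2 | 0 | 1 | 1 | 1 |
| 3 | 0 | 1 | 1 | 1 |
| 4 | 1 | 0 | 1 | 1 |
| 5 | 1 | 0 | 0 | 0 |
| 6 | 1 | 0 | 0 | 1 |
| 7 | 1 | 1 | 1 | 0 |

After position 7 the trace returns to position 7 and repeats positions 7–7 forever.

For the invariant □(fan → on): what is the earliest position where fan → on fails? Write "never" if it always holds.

Check fan → on at each position in order: 0 ✓, 1 ✓, 2 ✓, 3 ✓.
At position 4 the labels are {cold, fan, target}, so fan → on is false there. This is the first violation.

4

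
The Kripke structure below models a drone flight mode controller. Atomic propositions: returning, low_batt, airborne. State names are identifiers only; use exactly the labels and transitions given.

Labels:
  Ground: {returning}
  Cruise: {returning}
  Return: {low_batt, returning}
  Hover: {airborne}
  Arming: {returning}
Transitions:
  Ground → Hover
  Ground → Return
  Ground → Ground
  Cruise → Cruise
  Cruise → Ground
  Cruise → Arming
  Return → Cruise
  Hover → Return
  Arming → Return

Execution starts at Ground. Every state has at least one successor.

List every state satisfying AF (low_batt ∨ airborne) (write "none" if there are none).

{Return, Hover, Arming}

States satisfying low_batt ∨ airborne: {Return, Hover}.
States satisfying AF (low_batt ∨ airborne): {Return, Hover, Arming}.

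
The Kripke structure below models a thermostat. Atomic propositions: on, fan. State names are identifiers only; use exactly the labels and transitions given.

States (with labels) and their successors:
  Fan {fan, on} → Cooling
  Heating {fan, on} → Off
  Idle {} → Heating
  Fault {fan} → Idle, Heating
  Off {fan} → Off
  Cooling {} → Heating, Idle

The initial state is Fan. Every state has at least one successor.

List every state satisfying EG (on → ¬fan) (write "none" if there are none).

{Off}

States satisfying on → ¬fan: {Idle, Fault, Off, Cooling}.
States satisfying EG (on → ¬fan): {Off}.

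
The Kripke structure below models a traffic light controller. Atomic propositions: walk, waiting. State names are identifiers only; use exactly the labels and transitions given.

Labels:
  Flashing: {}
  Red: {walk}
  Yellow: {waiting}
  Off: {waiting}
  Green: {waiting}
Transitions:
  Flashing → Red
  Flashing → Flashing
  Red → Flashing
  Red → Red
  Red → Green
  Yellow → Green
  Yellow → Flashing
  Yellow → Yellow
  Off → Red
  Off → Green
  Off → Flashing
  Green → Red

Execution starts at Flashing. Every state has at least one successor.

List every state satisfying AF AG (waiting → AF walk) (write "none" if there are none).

States satisfying AG (waiting → AF walk): {Flashing, Red, Green}.
States satisfying AF AG (waiting → AF walk): {Flashing, Red, Off, Green}.

{Flashing, Red, Off, Green}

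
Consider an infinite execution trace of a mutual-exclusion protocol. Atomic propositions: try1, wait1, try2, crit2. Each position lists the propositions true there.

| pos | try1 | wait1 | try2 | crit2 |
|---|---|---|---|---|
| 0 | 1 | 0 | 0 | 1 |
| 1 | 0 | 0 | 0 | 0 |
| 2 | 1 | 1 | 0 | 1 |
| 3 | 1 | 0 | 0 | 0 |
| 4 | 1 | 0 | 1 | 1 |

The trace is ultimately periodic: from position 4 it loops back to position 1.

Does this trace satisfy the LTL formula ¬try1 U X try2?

Walking from position 0: at position 0, X try2 has not yet held and ¬try1 fails, so ¬try1 U X try2 is false.

Violated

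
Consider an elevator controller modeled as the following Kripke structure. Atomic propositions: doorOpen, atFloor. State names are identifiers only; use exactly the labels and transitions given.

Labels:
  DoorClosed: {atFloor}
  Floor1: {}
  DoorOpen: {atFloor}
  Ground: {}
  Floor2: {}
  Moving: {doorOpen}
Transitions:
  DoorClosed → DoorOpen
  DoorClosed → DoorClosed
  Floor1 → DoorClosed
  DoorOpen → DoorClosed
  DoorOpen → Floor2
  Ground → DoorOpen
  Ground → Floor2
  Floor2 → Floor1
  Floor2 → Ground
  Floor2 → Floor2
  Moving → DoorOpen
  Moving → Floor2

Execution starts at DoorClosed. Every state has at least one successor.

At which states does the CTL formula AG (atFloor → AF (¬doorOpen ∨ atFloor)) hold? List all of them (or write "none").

States satisfying atFloor → AF (¬doorOpen ∨ atFloor): {DoorClosed, Floor1, DoorOpen, Ground, Floor2, Moving}.
States satisfying AG (atFloor → AF (¬doorOpen ∨ atFloor)): {DoorClosed, Floor1, DoorOpen, Ground, Floor2, Moving}.

{DoorClosed, Floor1, DoorOpen, Ground, Floor2, Moving}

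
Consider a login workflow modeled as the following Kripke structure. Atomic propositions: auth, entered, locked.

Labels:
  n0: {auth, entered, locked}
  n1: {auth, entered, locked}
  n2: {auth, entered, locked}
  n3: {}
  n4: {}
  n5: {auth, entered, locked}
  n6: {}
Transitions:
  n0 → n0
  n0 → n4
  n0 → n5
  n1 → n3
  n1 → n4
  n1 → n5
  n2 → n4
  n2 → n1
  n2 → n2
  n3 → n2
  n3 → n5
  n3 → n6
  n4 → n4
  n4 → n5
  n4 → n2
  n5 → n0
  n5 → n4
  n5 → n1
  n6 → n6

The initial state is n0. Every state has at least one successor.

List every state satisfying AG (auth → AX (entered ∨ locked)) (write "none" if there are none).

States satisfying auth → AX (entered ∨ locked): {n3, n4, n6}.
States satisfying AG (auth → AX (entered ∨ locked)): {n6}.

{n6}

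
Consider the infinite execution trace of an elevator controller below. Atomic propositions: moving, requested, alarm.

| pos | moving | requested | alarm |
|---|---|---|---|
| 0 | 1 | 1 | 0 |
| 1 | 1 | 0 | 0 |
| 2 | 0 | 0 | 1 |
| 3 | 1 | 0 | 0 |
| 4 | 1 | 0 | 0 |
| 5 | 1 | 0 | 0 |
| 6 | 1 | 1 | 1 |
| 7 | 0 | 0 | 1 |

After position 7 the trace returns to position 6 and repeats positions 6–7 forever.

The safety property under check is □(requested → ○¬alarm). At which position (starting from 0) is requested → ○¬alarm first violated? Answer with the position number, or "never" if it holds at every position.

Check requested → ○¬alarm at each position in order: 0 ✓, 1 ✓, 2 ✓, 3 ✓, 4 ✓, 5 ✓.
At position 6 the labels are {alarm, moving, requested} and the next position 7 has {alarm}, so requested → ○¬alarm is false there. This is the first violation.

6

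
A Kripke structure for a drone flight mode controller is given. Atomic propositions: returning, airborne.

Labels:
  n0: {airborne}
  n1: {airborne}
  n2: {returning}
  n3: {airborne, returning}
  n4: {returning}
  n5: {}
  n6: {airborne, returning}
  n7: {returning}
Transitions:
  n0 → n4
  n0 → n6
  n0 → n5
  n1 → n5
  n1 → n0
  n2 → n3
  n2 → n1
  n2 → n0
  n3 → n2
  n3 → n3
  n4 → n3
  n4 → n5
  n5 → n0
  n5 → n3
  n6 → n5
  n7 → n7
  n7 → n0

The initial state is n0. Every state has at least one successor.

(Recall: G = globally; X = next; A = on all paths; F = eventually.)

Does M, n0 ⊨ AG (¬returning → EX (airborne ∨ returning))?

Holds

States satisfying ¬returning → EX (airborne ∨ returning): {n0, n1, n2, n3, n4, n5, n6, n7}.
States satisfying AG (¬returning → EX (airborne ∨ returning)): {n0, n1, n2, n3, n4, n5, n6, n7}.
Every state reachable from n0 satisfies ¬returning → EX (airborne ∨ returning).
n0 ∈ Sat(AG (¬returning → EX (airborne ∨ returning))).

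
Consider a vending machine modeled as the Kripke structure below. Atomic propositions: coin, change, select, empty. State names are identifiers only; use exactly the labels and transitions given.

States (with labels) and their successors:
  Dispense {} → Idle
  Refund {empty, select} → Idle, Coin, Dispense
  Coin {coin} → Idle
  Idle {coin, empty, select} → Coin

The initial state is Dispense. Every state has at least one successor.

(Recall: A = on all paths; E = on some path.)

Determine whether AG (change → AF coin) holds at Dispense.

States satisfying change → AF coin: {Dispense, Refund, Coin, Idle}.
States satisfying AG (change → AF coin): {Dispense, Refund, Coin, Idle}.
Every state reachable from Dispense satisfies change → AF coin.
Dispense ∈ Sat(AG (change → AF coin)).

Yes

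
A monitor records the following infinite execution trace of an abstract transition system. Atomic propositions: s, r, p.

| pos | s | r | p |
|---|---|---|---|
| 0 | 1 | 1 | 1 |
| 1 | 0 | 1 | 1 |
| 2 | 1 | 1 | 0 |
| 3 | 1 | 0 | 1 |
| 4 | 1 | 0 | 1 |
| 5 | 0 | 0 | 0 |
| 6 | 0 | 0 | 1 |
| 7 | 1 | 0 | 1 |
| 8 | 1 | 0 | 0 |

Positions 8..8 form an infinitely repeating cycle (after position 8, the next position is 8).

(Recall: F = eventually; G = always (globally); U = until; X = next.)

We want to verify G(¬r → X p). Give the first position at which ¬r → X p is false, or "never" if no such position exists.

Check ¬r → X p at each position in order: 0 ✓, 1 ✓, 2 ✓, 3 ✓.
At position 4 the labels are {p, s} and the next position 5 has {}, so ¬r → X p is false there. This is the first violation.

4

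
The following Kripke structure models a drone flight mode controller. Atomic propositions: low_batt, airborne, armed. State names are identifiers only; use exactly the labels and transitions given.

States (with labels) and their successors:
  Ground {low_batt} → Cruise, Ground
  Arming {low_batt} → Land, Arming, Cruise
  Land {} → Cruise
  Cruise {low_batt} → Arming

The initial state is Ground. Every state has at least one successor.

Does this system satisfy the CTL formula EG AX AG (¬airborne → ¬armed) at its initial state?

Yes

States satisfying AX AG (¬airborne → ¬armed): {Ground, Arming, Land, Cruise}.
States satisfying EG AX AG (¬airborne → ¬armed): {Ground, Arming, Land, Cruise}.
Ground ∈ Sat(EG AX AG (¬airborne → ¬armed)).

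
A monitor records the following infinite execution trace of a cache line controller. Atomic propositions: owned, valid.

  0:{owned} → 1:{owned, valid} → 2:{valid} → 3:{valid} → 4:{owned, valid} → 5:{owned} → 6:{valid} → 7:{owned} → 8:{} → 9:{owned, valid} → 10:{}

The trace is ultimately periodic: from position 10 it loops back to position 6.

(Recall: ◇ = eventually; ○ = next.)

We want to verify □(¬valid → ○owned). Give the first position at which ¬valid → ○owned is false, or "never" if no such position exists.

Check ¬valid → ○owned at each position in order: 0 ✓, 1 ✓, 2 ✓, 3 ✓, 4 ✓.
At position 5 the labels are {owned} and the next position 6 has {valid}, so ¬valid → ○owned is false there. This is the first violation.

5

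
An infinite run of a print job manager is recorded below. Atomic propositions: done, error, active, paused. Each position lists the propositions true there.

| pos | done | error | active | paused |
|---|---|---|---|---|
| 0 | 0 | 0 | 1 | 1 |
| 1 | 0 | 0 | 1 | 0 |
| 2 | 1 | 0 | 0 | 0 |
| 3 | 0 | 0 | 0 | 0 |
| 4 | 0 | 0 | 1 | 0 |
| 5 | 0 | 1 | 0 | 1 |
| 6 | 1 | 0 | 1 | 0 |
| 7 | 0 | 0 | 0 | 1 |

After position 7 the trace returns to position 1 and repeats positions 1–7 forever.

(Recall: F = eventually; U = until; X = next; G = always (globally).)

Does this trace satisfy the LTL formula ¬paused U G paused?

Walking from position 0: at position 0, G paused has not yet held and ¬paused fails, so ¬paused U G paused is false.

No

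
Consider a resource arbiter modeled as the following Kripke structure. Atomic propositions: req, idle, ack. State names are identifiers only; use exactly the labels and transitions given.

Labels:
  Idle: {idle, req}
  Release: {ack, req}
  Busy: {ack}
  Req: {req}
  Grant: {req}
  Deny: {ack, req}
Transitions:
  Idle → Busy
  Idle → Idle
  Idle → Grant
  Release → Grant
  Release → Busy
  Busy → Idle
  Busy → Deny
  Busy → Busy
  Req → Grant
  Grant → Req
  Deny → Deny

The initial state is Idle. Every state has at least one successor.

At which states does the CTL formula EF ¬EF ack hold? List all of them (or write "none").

{Idle, Release, Busy, Req, Grant}

States satisfying ¬EF ack: {Req, Grant}.
States satisfying EF ¬EF ack: {Idle, Release, Busy, Req, Grant}.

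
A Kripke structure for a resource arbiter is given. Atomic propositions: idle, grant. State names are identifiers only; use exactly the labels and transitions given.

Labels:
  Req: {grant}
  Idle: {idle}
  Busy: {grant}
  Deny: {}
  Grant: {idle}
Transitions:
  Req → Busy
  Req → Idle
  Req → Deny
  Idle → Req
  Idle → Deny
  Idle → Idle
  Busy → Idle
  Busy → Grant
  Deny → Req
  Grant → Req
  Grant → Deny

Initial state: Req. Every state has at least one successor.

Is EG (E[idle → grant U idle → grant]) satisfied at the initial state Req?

States satisfying E[idle → grant U idle → grant]: {Req, Busy, Deny}.
States satisfying EG (E[idle → grant U idle → grant]): {Req, Deny}.
Req ∈ Sat(EG (E[idle → grant U idle → grant])).

Holds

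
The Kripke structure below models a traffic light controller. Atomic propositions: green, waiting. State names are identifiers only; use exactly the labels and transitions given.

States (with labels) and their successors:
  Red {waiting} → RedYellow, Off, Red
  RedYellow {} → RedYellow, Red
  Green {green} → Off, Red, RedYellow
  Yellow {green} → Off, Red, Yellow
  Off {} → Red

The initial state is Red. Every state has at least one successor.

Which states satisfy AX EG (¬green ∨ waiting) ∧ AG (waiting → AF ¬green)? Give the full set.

States satisfying EG (¬green ∨ waiting): {Red, RedYellow, Off}.
States satisfying AX EG (¬green ∨ waiting): {Red, RedYellow, Green, Off}.
States satisfying waiting → AF ¬green: {Red, RedYellow, Green, Yellow, Off}.
States satisfying AG (waiting → AF ¬green): {Red, RedYellow, Green, Yellow, Off}.
States satisfying AX EG (¬green ∨ waiting) ∧ AG (waiting → AF ¬green): {Red, RedYellow, Green, Off}.

{Red, RedYellow, Green, Off}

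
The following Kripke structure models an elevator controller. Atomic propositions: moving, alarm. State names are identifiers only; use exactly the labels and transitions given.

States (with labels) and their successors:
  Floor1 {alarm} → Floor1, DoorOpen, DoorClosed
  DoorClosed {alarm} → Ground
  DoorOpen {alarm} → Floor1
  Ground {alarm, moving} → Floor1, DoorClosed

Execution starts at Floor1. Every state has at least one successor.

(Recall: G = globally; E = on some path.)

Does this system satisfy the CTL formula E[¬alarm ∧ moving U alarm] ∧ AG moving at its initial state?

Does not hold

States satisfying ¬alarm ∧ moving: ∅.
States satisfying alarm: {Floor1, DoorClosed, DoorOpen, Ground}.
States satisfying E[¬alarm ∧ moving U alarm]: {Floor1, DoorClosed, DoorOpen, Ground}.
States satisfying moving: {Ground}.
States satisfying AG moving: ∅.
States satisfying E[¬alarm ∧ moving U alarm] ∧ AG moving: ∅.
Floor1 ∉ Sat(E[¬alarm ∧ moving U alarm] ∧ AG moving).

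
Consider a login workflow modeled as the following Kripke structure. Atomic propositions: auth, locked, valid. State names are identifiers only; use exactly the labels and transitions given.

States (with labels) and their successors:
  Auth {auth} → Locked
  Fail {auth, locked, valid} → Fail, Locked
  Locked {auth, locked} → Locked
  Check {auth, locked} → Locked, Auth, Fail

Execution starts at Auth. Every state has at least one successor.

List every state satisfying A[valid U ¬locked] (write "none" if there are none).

States satisfying valid: {Fail}.
States satisfying ¬locked: {Auth}.
States satisfying A[valid U ¬locked]: {Auth}.

{Auth}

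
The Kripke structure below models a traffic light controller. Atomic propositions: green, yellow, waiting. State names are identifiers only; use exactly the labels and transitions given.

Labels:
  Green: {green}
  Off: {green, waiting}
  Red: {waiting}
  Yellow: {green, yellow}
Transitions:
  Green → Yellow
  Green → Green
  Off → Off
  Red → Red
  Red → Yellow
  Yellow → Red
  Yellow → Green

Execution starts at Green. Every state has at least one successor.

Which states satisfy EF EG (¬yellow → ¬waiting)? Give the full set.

States satisfying EG (¬yellow → ¬waiting): {Green, Yellow}.
States satisfying EF EG (¬yellow → ¬waiting): {Green, Red, Yellow}.

{Green, Red, Yellow}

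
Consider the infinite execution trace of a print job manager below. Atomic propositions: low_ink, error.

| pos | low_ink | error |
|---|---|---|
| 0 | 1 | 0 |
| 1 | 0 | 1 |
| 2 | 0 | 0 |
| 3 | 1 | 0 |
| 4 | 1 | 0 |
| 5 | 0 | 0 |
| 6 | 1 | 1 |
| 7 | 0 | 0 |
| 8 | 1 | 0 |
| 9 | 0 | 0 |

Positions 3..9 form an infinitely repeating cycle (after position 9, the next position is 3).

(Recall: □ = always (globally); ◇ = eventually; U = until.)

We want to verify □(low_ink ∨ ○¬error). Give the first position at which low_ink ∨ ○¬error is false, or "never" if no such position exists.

5

Check low_ink ∨ ○¬error at each position in order: 0 ✓, 1 ✓, 2 ✓, 3 ✓, 4 ✓.
At position 5 the labels are {} and the next position 6 has {error, low_ink}, so low_ink ∨ ○¬error is false there. This is the first violation.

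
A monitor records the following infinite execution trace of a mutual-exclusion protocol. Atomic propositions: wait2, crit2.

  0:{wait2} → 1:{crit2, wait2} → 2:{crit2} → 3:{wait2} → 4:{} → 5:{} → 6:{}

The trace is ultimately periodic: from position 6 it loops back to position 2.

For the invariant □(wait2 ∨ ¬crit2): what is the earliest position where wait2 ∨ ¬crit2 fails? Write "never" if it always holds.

2

Check wait2 ∨ ¬crit2 at each position in order: 0 ✓, 1 ✓.
At position 2 the labels are {crit2}, so wait2 ∨ ¬crit2 is false there. This is the first violation.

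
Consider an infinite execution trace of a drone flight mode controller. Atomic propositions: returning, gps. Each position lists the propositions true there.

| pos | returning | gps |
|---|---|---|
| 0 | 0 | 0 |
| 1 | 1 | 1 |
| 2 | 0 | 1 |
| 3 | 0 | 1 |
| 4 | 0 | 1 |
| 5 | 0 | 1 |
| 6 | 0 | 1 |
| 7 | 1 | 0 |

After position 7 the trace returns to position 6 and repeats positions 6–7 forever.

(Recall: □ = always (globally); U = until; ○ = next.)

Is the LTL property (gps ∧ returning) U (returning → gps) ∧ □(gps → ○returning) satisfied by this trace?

Does not hold

Walking from position 0: returning → gps first holds at position 0, and gps ∧ returning holds at every earlier position along the way, so (gps ∧ returning) U (returning → gps) holds.
gps → ○returning must hold at every position from 0 onward. It fails at position 1, so □(gps → ○returning) is false.
Positions where gps holds: 1, 2, 3, 4, 5, 6.
Check ○returning at each: 1→fails, 2→fails, 3→fails, 4→fails, 5→fails, 6→ok.
At position 0: (gps ∧ returning) U (returning → gps) is true; □(gps → ○returning) is false; so (gps ∧ returning) U (returning → gps) ∧ □(gps → ○returning) is false.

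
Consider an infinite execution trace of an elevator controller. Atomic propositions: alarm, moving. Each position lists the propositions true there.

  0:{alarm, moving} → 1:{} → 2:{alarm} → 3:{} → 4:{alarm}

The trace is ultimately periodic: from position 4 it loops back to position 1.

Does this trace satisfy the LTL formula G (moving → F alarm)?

moving → F alarm holds at every position 0..4, and those are all positions ever visited, so G (moving → F alarm) holds.
Positions where moving holds: 0.
Check F alarm at each: 0→ok.

Yes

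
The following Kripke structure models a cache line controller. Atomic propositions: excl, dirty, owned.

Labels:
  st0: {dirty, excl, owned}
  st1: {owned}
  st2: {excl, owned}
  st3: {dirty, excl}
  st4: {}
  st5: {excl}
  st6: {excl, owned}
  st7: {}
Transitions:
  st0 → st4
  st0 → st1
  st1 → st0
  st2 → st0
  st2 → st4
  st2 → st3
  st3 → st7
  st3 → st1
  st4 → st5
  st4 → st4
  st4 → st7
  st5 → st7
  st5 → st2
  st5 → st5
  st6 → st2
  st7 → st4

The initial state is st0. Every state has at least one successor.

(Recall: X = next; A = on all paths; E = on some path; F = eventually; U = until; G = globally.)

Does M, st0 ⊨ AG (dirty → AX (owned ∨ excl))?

Violated

States satisfying dirty → AX (owned ∨ excl): {st1, st2, st4, st5, st6, st7}.
States satisfying AG (dirty → AX (owned ∨ excl)): ∅.
st0 is reachable from st0 and violates dirty → AX (owned ∨ excl), so AG fails at st0.
st0 ∉ Sat(AG (dirty → AX (owned ∨ excl))).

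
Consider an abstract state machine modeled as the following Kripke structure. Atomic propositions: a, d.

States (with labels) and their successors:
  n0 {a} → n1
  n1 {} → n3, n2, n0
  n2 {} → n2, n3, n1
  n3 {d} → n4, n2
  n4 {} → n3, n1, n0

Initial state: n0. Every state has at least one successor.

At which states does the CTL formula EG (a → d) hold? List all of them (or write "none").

States satisfying a → d: {n1, n2, n3, n4}.
States satisfying EG (a → d): {n1, n2, n3, n4}.

{n1, n2, n3, n4}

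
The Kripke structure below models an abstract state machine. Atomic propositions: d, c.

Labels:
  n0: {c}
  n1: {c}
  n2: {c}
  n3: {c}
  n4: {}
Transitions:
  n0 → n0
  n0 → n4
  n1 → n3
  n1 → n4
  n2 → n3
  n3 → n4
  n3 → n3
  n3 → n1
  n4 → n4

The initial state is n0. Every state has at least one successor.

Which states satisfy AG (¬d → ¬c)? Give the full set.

States satisfying ¬d → ¬c: {n4}.
States satisfying AG (¬d → ¬c): {n4}.

{n4}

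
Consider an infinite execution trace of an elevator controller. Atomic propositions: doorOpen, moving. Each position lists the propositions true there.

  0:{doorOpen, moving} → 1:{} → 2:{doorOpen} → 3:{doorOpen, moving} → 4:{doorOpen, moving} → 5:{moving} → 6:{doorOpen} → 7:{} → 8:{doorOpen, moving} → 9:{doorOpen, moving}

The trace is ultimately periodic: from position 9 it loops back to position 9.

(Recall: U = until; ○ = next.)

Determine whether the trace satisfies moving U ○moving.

Walking from position 0: at position 1, ○moving has not yet held and moving fails, so moving U ○moving is false.

Violated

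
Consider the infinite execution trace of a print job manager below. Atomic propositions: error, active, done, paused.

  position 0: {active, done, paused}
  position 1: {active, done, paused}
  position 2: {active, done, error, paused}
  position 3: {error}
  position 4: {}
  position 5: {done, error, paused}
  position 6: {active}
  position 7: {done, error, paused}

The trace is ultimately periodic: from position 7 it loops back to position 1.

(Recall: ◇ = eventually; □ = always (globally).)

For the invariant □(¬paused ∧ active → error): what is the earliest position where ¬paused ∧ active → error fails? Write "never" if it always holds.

Check ¬paused ∧ active → error at each position in order: 0 ✓, 1 ✓, 2 ✓, 3 ✓, 4 ✓, 5 ✓.
At position 6 the labels are {active}, so ¬paused ∧ active → error is false there. This is the first violation.

6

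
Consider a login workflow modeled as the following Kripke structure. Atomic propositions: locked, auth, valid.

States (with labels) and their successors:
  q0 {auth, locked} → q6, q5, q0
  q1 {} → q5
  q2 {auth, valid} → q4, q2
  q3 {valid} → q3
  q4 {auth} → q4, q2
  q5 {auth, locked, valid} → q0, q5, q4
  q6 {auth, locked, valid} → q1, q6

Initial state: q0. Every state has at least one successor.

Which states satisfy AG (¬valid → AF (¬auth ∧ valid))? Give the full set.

{q3}

States satisfying ¬valid → AF (¬auth ∧ valid): {q2, q3, q5, q6}.
States satisfying AG (¬valid → AF (¬auth ∧ valid)): {q3}.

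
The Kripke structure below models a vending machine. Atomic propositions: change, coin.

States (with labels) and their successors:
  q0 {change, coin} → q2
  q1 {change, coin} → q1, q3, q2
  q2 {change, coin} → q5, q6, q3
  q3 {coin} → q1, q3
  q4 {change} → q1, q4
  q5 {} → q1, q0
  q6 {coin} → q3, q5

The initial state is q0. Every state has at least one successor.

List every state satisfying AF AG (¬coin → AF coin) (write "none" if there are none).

States satisfying AG (¬coin → AF coin): {q0, q1, q2, q3, q5, q6}.
States satisfying AF AG (¬coin → AF coin): {q0, q1, q2, q3, q5, q6}.

{q0, q1, q2, q3, q5, q6}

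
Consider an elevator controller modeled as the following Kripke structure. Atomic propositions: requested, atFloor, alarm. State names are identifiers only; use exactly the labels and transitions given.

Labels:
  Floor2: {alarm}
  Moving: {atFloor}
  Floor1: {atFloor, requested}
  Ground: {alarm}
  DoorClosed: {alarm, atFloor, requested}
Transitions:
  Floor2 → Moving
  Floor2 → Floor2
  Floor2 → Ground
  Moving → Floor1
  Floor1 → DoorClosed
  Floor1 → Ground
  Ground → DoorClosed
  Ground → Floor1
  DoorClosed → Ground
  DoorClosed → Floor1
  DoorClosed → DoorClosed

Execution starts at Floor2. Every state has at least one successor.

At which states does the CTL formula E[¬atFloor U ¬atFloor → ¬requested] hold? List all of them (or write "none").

States satisfying ¬atFloor: {Floor2, Ground}.
States satisfying ¬atFloor → ¬requested: {Floor2, Moving, Floor1, Ground, DoorClosed}.
States satisfying E[¬atFloor U ¬atFloor → ¬requested]: {Floor2, Moving, Floor1, Ground, DoorClosed}.

{Floor2, Moving, Floor1, Ground, DoorClosed}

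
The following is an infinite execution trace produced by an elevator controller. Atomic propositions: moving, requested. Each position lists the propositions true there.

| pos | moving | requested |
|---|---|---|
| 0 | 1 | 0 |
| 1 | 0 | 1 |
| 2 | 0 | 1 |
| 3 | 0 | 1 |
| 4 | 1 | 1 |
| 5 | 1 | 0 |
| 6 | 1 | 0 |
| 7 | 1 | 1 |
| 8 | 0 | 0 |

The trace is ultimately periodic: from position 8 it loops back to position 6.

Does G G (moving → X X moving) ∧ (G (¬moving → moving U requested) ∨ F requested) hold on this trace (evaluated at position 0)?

G (moving → X X moving) must hold at every position from 0 onward. It fails at position 0, so G G (moving → X X moving) is false.
At position 0: G G (moving → X X moving) is false; G (¬moving → moving U requested) ∨ F requested is true; so G G (moving → X X moving) ∧ (G (¬moving → moving U requested) ∨ F requested) is false.

No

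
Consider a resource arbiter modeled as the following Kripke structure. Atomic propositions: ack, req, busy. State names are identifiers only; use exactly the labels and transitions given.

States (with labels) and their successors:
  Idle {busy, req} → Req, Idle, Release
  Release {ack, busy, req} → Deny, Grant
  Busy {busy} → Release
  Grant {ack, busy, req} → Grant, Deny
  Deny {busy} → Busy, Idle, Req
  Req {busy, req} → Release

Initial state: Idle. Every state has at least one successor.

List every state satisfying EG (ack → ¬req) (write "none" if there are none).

{Idle, Deny}

States satisfying ack → ¬req: {Idle, Busy, Deny, Req}.
States satisfying EG (ack → ¬req): {Idle, Deny}.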